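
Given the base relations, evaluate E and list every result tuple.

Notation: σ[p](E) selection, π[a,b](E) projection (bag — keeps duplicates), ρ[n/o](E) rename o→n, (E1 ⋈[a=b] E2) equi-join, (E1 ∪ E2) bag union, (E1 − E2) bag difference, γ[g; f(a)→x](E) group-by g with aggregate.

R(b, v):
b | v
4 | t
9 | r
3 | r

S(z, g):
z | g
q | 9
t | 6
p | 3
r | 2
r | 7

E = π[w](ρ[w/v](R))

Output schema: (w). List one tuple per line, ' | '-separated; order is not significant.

Per-node cardinality:
  R → 3
  ρ[w/v](R) → 3
  π[w](ρ[w/v](R)) → 3

== RESULT ==
w
r
r
t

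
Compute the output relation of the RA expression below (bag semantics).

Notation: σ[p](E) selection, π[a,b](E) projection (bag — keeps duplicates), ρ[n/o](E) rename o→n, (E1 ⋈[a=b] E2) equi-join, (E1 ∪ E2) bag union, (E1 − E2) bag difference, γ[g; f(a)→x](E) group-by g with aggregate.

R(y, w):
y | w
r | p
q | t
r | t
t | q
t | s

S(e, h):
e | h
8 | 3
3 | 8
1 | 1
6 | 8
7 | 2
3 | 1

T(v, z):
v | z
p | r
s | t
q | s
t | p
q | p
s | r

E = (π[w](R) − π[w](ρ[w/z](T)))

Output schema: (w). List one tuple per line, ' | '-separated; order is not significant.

Row counts bottom-up:
  R → 5
  π[w](R) → 5
  T → 6
  ρ[w/z](T) → 6
  π[w](ρ[w/z](T)) → 6
  (π[w](R) − π[w](ρ[w/z](T))) → 2

== RESULT ==
w
q
t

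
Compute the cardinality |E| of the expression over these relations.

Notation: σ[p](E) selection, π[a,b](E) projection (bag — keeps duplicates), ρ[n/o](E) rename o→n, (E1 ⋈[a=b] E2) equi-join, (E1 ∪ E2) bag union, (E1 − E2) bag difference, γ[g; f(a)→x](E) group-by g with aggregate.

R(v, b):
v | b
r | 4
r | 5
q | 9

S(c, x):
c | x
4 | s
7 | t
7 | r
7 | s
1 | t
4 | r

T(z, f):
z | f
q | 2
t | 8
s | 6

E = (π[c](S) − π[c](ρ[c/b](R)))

Stepwise |·|:
  S → 6
  π[c](S) → 6
  R → 3
  ρ[c/b](R) → 3
  π[c](ρ[c/b](R)) → 3
  (π[c](S) − π[c](ρ[c/b](R))) → 5

|E| = 5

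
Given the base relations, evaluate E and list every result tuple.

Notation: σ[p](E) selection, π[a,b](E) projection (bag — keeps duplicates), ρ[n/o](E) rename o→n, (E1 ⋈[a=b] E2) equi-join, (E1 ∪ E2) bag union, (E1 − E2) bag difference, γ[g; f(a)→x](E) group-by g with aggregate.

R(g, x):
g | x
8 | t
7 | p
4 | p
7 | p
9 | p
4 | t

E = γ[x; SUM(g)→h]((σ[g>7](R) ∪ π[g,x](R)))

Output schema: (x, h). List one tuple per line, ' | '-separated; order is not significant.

Stepwise |·|:
  R → 6
  σ[g>7](R) → 2
  R → 6
  π[g,x](R) → 6
  (σ[g>7](R) ∪ π[g,x](R)) → 8
  γ[x; SUM(g)→h]((σ[g>7](R) ∪ π[g,x](R))) → 2

== RESULT ==
x | h
p | 36
t | 20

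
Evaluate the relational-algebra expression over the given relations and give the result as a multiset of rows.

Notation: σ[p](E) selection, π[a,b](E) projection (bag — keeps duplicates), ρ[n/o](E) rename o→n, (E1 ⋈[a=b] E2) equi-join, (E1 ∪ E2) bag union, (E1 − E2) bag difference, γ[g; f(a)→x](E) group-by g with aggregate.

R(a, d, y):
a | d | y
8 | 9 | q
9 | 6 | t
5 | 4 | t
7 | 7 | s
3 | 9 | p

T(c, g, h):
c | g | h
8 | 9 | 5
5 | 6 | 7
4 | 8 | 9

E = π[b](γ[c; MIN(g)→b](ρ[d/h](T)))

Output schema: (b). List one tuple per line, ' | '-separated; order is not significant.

Subexpression sizes:
  T → 3
  ρ[d/h](T) → 3
  γ[c; MIN(g)→b](ρ[d/h](T)) → 3
  π[b](γ[c; MIN(g)→b](ρ[d/h](T))) → 3

== RESULT ==
b
6
8
9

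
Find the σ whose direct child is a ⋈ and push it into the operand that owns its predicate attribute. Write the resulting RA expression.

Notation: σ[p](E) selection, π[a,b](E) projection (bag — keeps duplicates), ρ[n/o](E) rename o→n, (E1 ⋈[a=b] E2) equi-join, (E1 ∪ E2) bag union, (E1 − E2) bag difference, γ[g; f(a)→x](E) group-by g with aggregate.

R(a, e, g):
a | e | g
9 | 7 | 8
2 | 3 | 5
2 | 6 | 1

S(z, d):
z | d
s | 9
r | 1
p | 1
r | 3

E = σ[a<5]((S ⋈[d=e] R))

σ filters on a, owned by the right side.
E' = (S ⋈[d=e] σ[a<5](R))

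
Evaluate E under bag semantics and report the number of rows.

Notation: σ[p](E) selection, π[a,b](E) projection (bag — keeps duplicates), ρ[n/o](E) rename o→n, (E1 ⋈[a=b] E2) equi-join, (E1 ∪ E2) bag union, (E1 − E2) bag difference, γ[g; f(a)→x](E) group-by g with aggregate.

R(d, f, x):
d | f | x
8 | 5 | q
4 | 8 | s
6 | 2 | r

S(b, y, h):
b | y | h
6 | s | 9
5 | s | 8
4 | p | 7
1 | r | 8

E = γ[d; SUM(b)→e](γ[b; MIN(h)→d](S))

Stepwise |·|:
  S → 4
  γ[b; MIN(h)→d](S) → 4
  γ[d; SUM(b)→e](γ[b; MIN(h)→d](S)) → 3

|E| = 3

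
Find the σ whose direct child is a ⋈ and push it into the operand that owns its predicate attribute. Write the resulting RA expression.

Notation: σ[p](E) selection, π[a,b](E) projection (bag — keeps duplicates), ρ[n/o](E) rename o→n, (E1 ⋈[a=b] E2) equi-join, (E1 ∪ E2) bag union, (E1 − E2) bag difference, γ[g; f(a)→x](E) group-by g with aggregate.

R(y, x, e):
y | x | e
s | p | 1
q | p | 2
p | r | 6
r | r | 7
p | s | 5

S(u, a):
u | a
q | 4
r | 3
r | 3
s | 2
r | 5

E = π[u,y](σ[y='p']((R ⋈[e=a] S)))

σ filters on y, owned by the left side.
E' = π[u,y]((σ[y='p'](R) ⋈[e=a] S))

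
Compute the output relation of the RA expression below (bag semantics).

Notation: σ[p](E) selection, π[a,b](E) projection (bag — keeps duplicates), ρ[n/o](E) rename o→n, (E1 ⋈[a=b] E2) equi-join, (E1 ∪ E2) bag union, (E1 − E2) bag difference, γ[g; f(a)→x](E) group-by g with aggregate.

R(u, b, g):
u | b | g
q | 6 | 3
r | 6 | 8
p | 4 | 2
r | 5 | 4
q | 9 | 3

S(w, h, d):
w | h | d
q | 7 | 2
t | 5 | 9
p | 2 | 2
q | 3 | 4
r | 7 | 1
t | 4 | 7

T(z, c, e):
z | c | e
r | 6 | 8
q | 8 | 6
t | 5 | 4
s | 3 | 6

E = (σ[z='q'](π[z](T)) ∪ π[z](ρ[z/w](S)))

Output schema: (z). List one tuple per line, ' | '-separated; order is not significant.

Per-node cardinality:
  T → 4
  π[z](T) → 4
  σ[z='q'](π[z](T)) → 1
  S → 6
  ρ[z/w](S) → 6
  π[z](ρ[z/w](S)) → 6
  (σ[z='q'](π[z](T)) ∪ π[z](ρ[z/w](S))) → 7

== RESULT ==
z
p
q
q
q
r
t
t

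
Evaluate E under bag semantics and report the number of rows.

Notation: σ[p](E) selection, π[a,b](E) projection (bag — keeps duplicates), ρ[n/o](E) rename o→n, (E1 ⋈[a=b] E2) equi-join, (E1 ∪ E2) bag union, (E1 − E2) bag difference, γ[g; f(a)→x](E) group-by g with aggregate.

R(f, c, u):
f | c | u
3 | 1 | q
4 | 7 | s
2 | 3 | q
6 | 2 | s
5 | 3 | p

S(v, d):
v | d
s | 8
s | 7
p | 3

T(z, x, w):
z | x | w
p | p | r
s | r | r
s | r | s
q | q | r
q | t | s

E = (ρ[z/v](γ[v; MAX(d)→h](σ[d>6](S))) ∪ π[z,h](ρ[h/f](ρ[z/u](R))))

Subexpression sizes:
  S → 3
  σ[d>6](S) → 2
  γ[v; MAX(d)→h](σ[d>6](S)) → 1
  ρ[z/v](γ[v; MAX(d)→h](σ[d>6](S))) → 1
  R → 5
  ρ[z/u](R) → 5
  ρ[h/f](ρ[z/u](R)) → 5
  π[z,h](ρ[h/f](ρ[z/u](R))) → 5
  (ρ[z/v](γ[v; MAX(d)→h](σ[d>6](S))) ∪ π[z,h](ρ[h/f](ρ[z/u](R)))) → 6

|E| = 6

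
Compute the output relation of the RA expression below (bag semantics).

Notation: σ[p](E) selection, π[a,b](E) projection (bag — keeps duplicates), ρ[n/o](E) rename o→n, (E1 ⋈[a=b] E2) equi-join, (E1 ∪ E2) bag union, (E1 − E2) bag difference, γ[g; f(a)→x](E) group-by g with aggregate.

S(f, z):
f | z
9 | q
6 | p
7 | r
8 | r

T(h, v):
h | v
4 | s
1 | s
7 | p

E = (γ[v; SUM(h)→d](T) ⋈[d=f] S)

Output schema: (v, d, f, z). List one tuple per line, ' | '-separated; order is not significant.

Stepwise |·|:
  T → 3
  γ[v; SUM(h)→d](T) → 2
  S → 4
  (γ[v; SUM(h)→d](T) ⋈[d=f] S) → 1

== RESULT ==
v | d | f | z
p | 7 | 7 | r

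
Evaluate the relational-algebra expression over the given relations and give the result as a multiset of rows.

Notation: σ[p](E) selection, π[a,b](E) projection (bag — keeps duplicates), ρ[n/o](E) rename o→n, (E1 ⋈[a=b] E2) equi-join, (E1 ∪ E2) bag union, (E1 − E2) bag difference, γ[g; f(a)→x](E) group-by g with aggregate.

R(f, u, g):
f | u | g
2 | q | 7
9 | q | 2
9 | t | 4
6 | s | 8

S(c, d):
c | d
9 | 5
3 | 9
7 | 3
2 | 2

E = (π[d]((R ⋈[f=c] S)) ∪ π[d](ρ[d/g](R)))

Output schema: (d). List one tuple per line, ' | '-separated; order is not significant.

Stepwise |·|:
  R → 4
  S → 4
  (R ⋈[f=c] S) → 3
  π[d]((R ⋈[f=c] S)) → 3
  R → 4
  ρ[d/g](R) → 4
  π[d](ρ[d/g](R)) → 4
  (π[d]((R ⋈[f=c] S)) ∪ π[d](ρ[d/g](R))) → 7

== RESULT ==
d
2
2
4
5
5
7
8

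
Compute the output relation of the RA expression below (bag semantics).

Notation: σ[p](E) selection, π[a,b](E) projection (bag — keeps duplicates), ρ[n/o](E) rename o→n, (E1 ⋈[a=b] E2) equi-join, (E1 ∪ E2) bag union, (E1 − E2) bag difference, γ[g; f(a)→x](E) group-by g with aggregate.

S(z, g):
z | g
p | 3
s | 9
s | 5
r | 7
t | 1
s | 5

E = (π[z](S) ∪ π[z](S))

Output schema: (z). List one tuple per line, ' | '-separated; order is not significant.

Row counts bottom-up:
  S → 6
  π[z](S) → 6
  S → 6
  π[z](S) → 6
  (π[z](S) ∪ π[z](S)) → 12

== RESULT ==
z
p
p
r
r
s
s
s
s
s
s
t
t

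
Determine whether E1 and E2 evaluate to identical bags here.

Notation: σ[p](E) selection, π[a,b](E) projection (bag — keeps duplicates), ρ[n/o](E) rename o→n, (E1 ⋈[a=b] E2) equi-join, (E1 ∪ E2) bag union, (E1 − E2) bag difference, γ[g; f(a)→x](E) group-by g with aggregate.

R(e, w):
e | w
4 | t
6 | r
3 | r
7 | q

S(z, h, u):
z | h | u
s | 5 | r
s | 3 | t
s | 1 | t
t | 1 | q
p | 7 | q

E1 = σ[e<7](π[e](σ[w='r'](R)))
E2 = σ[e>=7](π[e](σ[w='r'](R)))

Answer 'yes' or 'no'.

E1 per-node cardinality:
  R → 4
  σ[w='r'](R) → 2
  π[e](σ[w='r'](R)) → 2
  σ[e<7](π[e](σ[w='r'](R))) → 2
E2 per-node cardinality:
  R → 4
  σ[w='r'](R) → 2
  π[e](σ[w='r'](R)) → 2
  σ[e>=7](π[e](σ[w='r'](R))) → 0

E1 result:
e
3
6
E2 result:
e
(0 rows)
Witness: (6,) appears 1× in E1 but 0× in E2.

no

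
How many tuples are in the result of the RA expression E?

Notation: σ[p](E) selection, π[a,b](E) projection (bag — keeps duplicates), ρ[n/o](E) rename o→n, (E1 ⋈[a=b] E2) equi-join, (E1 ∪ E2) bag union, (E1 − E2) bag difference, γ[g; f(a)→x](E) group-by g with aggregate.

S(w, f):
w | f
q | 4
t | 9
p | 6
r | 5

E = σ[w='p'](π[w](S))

Per-node cardinality:
  S → 4
  π[w](S) → 4
  σ[w='p'](π[w](S)) → 1

|E| = 1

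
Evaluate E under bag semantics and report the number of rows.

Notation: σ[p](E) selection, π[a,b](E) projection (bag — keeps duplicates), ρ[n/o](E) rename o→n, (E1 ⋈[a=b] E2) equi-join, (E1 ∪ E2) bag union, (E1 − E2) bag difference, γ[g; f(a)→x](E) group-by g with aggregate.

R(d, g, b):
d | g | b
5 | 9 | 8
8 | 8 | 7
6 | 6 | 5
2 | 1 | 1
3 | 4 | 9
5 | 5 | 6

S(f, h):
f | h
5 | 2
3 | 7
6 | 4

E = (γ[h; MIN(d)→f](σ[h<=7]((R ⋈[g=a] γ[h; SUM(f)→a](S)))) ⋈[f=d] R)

Subexpression sizes:
  R → 6
  S → 3
  γ[h; SUM(f)→a](S) → 3
  (R ⋈[g=a] γ[h; SUM(f)→a](S)) → 2
  σ[h<=7]((R ⋈[g=a] γ[h; SUM(f)→a](S))) → 2
  γ[h; MIN(d)→f](σ[h<=7]((R ⋈[g=a] γ[h; SUM(f)→a](S)))) → 2
  R → 6
  (γ[h; MIN(d)→f](σ[h<=7]((R ⋈[g=a] γ[h; SUM(f)→a](S)))) ⋈[f=d] R) → 3

|E| = 3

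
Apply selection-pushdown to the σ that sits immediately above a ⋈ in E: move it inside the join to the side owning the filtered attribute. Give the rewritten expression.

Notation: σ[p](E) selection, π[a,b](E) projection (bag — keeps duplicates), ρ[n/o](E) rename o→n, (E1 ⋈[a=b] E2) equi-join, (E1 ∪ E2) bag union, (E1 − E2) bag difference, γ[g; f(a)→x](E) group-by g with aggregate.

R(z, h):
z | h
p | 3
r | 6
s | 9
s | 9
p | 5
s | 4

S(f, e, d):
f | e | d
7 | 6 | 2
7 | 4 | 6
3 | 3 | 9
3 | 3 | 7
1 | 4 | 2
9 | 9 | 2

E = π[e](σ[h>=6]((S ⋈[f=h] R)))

σ filters on h, owned by the right side.
E' = π[e]((S ⋈[f=h] σ[h>=6](R)))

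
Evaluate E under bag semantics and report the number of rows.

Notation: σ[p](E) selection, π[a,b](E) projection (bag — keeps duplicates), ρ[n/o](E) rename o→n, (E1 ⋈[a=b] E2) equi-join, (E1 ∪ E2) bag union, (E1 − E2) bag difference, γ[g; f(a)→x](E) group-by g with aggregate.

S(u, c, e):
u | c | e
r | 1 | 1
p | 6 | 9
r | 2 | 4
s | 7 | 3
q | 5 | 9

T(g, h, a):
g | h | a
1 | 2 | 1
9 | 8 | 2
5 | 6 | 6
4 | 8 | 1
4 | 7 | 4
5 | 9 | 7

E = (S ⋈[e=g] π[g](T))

Per-node cardinality:
  S → 5
  T → 6
  π[g](T) → 6
  (S ⋈[e=g] π[g](T)) → 5

|E| = 5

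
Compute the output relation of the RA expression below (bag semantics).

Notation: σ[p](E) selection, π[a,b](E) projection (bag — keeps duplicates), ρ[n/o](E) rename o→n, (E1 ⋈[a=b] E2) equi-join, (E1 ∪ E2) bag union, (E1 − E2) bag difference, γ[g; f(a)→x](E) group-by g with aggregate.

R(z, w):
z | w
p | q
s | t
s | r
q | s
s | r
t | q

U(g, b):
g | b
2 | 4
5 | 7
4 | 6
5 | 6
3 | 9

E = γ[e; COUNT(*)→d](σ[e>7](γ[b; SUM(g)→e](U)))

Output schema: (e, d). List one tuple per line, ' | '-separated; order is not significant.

Row counts bottom-up:
  U → 5
  γ[b; SUM(g)→e](U) → 4
  σ[e>7](γ[b; SUM(g)→e](U)) → 1
  γ[e; COUNT(*)→d](σ[e>7](γ[b; SUM(g)→e](U))) → 1

== RESULT ==
e | d
9 | 1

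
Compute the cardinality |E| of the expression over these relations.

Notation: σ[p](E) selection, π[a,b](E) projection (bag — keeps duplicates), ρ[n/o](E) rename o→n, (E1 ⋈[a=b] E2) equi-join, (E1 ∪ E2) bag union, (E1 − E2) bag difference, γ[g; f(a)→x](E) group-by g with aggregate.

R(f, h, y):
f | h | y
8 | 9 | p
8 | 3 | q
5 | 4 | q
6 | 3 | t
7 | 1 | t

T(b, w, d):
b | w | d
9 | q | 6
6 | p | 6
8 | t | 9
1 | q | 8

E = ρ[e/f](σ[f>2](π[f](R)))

Row counts bottom-up:
  R → 5
  π[f](R) → 5
  σ[f>2](π[f](R)) → 5
  ρ[e/f](σ[f>2](π[f](R))) → 5

|E| = 5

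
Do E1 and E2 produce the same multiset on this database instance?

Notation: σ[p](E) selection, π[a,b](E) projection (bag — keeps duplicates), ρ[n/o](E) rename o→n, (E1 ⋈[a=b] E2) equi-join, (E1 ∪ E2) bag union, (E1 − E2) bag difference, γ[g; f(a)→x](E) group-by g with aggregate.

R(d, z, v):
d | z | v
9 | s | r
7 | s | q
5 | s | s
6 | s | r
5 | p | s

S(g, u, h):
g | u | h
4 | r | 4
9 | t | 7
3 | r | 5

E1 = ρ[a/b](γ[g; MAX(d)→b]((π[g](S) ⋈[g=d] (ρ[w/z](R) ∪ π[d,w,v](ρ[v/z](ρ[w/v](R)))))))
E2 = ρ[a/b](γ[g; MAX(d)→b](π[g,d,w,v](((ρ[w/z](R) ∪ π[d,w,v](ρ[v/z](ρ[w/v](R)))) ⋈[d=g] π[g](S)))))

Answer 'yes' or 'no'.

E1 row counts bottom-up:
  S → 3
  π[g](S) → 3
  R → 5
  ρ[w/z](R) → 5
  R → 5
  ρ[w/v](R) → 5
  ρ[v/z](ρ[w/v](R)) → 5
  π[d,w,v](ρ[v/z](ρ[w/v](R))) → 5
  (ρ[w/z](R) ∪ π[d,w,v](ρ[v/z](ρ[w/v](R)))) → 10
  (π[g](S) ⋈[g=d] (ρ[w/z](R) ∪ π[d,w,v](ρ[v/z](ρ[w/v](R))))) → 2
  γ[g; MAX(d)→b]((π[g](S) ⋈[g=d] (ρ[w/z](R) ∪ π[d,w,v](ρ[v/z](ρ[w/v](R)))))) → 1
  ρ[a/b](γ[g; MAX(d)→b]((π[g](S) ⋈[g=d] (ρ[w/z](R) ∪ π[d,w,v](ρ[v/z](ρ[w/v](R))))))) → 1
E2 row counts bottom-up:
  R → 5
  ρ[w/z](R) → 5
  R → 5
  ρ[w/v](R) → 5
  ρ[v/z](ρ[w/v](R)) → 5
  π[d,w,v](ρ[v/z](ρ[w/v](R))) → 5
  (ρ[w/z](R) ∪ π[d,w,v](ρ[v/z](ρ[w/v](R)))) → 10
  S → 3
  π[g](S) → 3
  ((ρ[w/z](R) ∪ π[d,w,v](ρ[v/z](ρ[w/v](R)))) ⋈[d=g] π[g](S)) → 2
  π[g,d,w,v](((ρ[w/z](R) ∪ π[d,w,v](ρ[v/z](ρ[w/v](R)))) ⋈[d=g] π[g](S))) → 2
  γ[g; MAX(d)→b](π[g,d,w,v](((ρ[w/z](R) ∪ π[d,w,v](ρ[v/z](ρ[w/v](R)))) ⋈[d=g] π[g](S)))) → 1
  ρ[a/b](γ[g; MAX(d)→b](π[g,d,w,v](((ρ[w/z](R) ∪ π[d,w,v](ρ[v/z](ρ[w/v](R)))) ⋈[d=g] π[g](S))))) → 1

E1 and E2 produce the same multiset:
g | a
9 | 9

yes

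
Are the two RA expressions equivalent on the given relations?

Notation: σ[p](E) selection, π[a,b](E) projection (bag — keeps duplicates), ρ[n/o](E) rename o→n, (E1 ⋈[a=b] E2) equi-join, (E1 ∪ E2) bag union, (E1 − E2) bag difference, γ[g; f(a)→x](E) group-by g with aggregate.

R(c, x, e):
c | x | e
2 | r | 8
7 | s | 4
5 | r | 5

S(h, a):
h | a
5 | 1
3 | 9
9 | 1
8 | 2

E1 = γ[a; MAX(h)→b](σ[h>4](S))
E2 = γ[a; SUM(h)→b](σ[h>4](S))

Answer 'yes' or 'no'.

E1 subexpression sizes:
  S → 4
  σ[h>4](S) → 3
  γ[a; MAX(h)→b](σ[h>4](S)) → 2
E2 subexpression sizes:
  S → 4
  σ[h>4](S) → 3
  γ[a; SUM(h)→b](σ[h>4](S)) → 2

E1 result:
a | b
1 | 9
2 | 8
E2 result:
a | b
1 | 14
2 | 8
Witness: (1, 14) appears 0× in E1 but 1× in E2.

no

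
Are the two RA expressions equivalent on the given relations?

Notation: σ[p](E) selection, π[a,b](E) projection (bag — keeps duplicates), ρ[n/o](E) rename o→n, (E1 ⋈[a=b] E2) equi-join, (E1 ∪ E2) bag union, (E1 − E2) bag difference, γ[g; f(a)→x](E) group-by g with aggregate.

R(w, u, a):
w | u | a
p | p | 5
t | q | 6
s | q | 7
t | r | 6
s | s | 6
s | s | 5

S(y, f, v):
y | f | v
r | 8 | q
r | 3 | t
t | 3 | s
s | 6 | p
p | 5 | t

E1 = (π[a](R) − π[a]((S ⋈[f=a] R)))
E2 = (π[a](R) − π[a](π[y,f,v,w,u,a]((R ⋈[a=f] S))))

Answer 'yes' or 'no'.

E1 subexpression sizes:
  R → 6
  π[a](R) → 6
  S → 5
  R → 6
  (S ⋈[f=a] R) → 5
  π[a]((S ⋈[f=a] R)) → 5
  (π[a](R) − π[a]((S ⋈[f=a] R))) → 1
E2 subexpression sizes:
  R → 6
  π[a](R) → 6
  R → 6
  S → 5
  (R ⋈[a=f] S) → 5
  π[y,f,v,w,u,a]((R ⋈[a=f] S)) → 5
  π[a](π[y,f,v,w,u,a]((R ⋈[a=f] S))) → 5
  (π[a](R) − π[a](π[y,f,v,w,u,a]((R ⋈[a=f] S)))) → 1

E1 and E2 produce the same multiset:
a
7

yes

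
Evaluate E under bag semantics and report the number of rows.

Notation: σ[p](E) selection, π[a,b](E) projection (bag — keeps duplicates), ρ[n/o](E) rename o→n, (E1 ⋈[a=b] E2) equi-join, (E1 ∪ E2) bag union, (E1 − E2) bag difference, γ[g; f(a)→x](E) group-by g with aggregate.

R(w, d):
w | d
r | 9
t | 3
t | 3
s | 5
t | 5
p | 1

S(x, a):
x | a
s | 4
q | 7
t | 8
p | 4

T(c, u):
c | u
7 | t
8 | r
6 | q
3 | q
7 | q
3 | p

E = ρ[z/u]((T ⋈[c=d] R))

Subexpression sizes:
  T → 6
  R → 6
  (T ⋈[c=d] R) → 4
  ρ[z/u]((T ⋈[c=d] R)) → 4

|E| = 4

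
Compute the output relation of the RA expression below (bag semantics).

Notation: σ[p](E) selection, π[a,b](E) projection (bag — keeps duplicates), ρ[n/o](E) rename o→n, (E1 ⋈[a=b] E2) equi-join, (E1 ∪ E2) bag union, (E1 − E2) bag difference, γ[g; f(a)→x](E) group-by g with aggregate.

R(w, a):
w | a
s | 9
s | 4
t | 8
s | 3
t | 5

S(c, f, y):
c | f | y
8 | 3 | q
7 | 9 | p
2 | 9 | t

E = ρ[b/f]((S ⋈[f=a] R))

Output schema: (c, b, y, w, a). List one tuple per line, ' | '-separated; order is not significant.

Per-node cardinality:
  S → 3
  R → 5
  (S ⋈[f=a] R) → 3
  ρ[b/f]((S ⋈[f=a] R)) → 3

== RESULT ==
c | b | y | w | a
2 | 9 | t | s | 9
7 | 9 | p | s | 9
8 | 3 | q | s | 3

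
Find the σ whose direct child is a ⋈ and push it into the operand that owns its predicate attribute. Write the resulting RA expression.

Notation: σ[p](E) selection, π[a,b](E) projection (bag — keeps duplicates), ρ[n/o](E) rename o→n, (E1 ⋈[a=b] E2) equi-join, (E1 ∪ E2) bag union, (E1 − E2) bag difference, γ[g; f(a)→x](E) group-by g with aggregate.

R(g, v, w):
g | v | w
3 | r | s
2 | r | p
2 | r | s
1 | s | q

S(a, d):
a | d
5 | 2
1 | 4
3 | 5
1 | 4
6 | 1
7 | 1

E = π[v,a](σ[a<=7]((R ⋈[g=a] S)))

σ filters on a, owned by the right side.
E' = π[v,a]((R ⋈[g=a] σ[a<=7](S)))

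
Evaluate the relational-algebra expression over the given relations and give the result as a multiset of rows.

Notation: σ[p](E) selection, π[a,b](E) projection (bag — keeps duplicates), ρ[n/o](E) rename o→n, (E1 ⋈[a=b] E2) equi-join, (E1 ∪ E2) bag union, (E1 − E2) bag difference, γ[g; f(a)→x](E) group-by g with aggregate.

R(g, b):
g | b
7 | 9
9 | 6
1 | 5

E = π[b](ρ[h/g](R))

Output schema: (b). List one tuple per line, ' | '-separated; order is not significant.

Row counts bottom-up:
  R → 3
  ρ[h/g](R) → 3
  π[b](ρ[h/g](R)) → 3

== RESULT ==
b
5
6
9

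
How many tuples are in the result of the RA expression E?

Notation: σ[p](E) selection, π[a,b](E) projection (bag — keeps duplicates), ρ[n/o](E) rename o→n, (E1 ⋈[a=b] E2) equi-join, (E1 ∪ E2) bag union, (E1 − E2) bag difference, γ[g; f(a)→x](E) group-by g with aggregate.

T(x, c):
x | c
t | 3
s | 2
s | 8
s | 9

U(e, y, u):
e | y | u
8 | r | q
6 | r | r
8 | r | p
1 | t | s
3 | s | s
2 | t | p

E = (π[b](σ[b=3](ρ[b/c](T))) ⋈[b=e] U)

Subexpression sizes:
  T → 4
  ρ[b/c](T) → 4
  σ[b=3](ρ[b/c](T)) → 1
  π[b](σ[b=3](ρ[b/c](T))) → 1
  U → 6
  (π[b](σ[b=3](ρ[b/c](T))) ⋈[b=e] U) → 1

|E| = 1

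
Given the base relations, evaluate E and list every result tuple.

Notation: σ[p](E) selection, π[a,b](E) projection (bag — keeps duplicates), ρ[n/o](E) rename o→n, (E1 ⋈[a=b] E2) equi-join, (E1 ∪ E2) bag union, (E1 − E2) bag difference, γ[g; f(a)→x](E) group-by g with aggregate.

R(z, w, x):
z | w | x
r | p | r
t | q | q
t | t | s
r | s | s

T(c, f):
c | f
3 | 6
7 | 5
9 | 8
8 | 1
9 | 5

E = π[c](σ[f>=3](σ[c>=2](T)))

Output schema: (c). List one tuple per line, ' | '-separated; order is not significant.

Per-node cardinality:
  T → 5
  σ[c>=2](T) → 5
  σ[f>=3](σ[c>=2](T)) → 4
  π[c](σ[f>=3](σ[c>=2](T))) → 4

== RESULT ==
c
3
7
9
9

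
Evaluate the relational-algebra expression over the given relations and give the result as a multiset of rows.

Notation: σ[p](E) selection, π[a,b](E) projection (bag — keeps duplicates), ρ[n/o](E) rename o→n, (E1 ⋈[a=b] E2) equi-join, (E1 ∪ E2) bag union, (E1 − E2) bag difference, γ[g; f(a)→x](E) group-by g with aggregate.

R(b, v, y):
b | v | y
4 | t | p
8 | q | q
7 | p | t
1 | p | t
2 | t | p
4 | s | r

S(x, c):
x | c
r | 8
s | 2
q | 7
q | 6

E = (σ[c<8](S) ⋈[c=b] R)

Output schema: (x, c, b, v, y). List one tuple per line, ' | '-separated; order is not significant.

Per-node cardinality:
  S → 4
  σ[c<8](S) → 3
  R → 6
  (σ[c<8](S) ⋈[c=b] R) → 2

== RESULT ==
x | c | b | v | y
q | 7 | 7 | p | t
s | 2 | 2 | t | p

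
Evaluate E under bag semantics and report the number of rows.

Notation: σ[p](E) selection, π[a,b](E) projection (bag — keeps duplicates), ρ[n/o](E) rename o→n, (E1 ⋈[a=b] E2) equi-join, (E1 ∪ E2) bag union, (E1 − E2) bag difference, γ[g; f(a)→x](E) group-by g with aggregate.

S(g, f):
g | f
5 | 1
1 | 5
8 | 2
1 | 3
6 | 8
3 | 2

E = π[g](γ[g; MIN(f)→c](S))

Subexpression sizes:
  S → 6
  γ[g; MIN(f)→c](S) → 5
  π[g](γ[g; MIN(f)→c](S)) → 5

|E| = 5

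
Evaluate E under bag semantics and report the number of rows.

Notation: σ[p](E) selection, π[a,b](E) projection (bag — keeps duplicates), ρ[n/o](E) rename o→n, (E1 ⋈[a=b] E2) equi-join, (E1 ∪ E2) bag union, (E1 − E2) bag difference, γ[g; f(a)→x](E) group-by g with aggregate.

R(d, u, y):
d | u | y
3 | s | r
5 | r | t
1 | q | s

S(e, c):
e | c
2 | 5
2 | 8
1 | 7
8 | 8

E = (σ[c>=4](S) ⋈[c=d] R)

Row counts bottom-up:
  S → 4
  σ[c>=4](S) → 4
  R → 3
  (σ[c>=4](S) ⋈[c=d] R) → 1

|E| = 1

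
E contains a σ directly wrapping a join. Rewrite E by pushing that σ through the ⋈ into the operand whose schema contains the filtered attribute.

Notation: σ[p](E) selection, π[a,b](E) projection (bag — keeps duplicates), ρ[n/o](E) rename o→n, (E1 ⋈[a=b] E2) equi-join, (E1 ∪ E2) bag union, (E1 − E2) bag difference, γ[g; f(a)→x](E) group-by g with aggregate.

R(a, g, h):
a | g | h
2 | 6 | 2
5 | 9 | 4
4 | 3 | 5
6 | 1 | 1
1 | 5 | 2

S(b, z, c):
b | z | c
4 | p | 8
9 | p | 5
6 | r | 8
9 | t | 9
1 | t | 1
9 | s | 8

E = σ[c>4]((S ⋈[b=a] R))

σ filters on c, owned by the left side.
E' = (σ[c>4](S) ⋈[b=a] R)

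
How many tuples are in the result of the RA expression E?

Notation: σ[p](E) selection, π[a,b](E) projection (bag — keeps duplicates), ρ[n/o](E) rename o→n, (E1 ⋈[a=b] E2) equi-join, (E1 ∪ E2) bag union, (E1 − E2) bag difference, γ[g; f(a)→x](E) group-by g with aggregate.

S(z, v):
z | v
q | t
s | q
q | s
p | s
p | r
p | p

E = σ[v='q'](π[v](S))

Stepwise |·|:
  S → 6
  π[v](S) → 6
  σ[v='q'](π[v](S)) → 1

|E| = 1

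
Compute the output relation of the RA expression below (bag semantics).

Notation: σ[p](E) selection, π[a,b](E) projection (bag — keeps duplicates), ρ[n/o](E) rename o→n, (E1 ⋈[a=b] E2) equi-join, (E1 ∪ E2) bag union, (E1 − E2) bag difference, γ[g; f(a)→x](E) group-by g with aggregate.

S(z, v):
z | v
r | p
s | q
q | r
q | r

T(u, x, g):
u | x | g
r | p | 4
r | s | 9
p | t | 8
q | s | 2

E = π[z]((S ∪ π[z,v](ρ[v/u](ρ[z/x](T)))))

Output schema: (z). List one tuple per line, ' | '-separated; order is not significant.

Stepwise |·|:
  S → 4
  T → 4
  ρ[z/x](T) → 4
  ρ[v/u](ρ[z/x](T)) → 4
  π[z,v](ρ[v/u](ρ[z/x](T))) → 4
  (S ∪ π[z,v](ρ[v/u](ρ[z/x](T)))) → 8
  π[z]((S ∪ π[z,v](ρ[v/u](ρ[z/x](T))))) → 8

== RESULT ==
z
p
q
q
r
s
s
s
t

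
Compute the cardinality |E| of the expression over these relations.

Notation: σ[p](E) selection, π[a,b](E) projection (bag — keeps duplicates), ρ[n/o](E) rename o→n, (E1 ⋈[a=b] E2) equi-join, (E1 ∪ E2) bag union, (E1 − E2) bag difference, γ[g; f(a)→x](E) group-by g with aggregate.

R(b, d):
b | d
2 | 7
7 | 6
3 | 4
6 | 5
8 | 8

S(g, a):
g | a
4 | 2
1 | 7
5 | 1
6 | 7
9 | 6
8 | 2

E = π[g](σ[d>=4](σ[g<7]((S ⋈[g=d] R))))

Subexpression sizes:
  S → 6
  R → 5
  (S ⋈[g=d] R) → 4
  σ[g<7]((S ⋈[g=d] R)) → 3
  σ[d>=4](σ[g<7]((S ⋈[g=d] R))) → 3
  π[g](σ[d>=4](σ[g<7]((S ⋈[g=d] R)))) → 3

|E| = 3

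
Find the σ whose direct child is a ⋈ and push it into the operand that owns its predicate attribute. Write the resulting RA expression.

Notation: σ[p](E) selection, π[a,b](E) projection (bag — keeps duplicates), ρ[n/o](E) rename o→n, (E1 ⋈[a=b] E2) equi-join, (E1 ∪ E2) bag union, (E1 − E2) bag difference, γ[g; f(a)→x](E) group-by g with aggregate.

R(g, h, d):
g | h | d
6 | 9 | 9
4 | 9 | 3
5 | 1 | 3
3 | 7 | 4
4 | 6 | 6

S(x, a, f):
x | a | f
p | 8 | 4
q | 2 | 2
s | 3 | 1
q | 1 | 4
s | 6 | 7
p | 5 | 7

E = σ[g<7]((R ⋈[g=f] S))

σ filters on g, owned by the left side.
E' = (σ[g<7](R) ⋈[g=f] S)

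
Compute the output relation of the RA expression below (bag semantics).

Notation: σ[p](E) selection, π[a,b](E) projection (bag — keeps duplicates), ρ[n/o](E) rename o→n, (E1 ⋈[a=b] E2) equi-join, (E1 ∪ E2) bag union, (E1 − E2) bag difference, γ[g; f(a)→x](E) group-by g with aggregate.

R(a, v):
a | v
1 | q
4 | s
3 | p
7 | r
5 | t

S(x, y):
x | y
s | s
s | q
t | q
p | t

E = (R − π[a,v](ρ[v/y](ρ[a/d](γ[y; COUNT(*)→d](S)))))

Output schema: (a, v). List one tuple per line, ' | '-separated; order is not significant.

Stepwise |·|:
  R → 5
  S → 4
  γ[y; COUNT(*)→d](S) → 3
  ρ[a/d](γ[y; COUNT(*)→d](S)) → 3
  ρ[v/y](ρ[a/d](γ[y; COUNT(*)→d](S))) → 3
  π[a,v](ρ[v/y](ρ[a/d](γ[y; COUNT(*)→d](S)))) → 3
  (R − π[a,v](ρ[v/y](ρ[a/d](γ[y; COUNT(*)→d](S))))) → 5

== RESULT ==
a | v
1 | q
3 | p
4 | s
5 | t
7 | r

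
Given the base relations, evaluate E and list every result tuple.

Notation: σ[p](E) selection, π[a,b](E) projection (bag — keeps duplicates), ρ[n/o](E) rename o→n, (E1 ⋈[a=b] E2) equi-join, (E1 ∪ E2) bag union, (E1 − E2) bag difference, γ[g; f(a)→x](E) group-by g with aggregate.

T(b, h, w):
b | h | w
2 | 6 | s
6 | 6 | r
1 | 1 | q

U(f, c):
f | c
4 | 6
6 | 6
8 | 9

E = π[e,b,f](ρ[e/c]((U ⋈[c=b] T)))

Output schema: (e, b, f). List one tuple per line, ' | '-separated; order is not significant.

Row counts bottom-up:
  U → 3
  T → 3
  (U ⋈[c=b] T) → 2
  ρ[e/c]((U ⋈[c=b] T)) → 2
  π[e,b,f](ρ[e/c]((U ⋈[c=b] T))) → 2

== RESULT ==
e | b | f
6 | 6 | 4
6 | 6 | 6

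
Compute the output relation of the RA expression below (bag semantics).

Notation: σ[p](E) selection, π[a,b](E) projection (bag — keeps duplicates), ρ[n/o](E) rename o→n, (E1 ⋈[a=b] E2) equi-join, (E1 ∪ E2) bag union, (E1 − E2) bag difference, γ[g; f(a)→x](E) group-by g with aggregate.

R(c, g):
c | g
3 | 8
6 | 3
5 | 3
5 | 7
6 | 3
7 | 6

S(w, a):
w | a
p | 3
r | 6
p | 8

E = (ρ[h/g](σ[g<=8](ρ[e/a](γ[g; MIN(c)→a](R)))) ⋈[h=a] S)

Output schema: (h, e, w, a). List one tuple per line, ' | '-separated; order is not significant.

Per-node cardinality:
  R → 6
  γ[g; MIN(c)→a](R) → 4
  ρ[e/a](γ[g; MIN(c)→a](R)) → 4
  σ[g<=8](ρ[e/a](γ[g; MIN(c)→a](R))) → 4
  ρ[h/g](σ[g<=8](ρ[e/a](γ[g; MIN(c)→a](R)))) → 4
  S → 3
  (ρ[h/g](σ[g<=8](ρ[e/a](γ[g; MIN(c)→a](R)))) ⋈[h=a] S) → 3

== RESULT ==
h | e | w | a
3 | 5 | p | 3
6 | 7 | r | 6
8 | 3 | p | 8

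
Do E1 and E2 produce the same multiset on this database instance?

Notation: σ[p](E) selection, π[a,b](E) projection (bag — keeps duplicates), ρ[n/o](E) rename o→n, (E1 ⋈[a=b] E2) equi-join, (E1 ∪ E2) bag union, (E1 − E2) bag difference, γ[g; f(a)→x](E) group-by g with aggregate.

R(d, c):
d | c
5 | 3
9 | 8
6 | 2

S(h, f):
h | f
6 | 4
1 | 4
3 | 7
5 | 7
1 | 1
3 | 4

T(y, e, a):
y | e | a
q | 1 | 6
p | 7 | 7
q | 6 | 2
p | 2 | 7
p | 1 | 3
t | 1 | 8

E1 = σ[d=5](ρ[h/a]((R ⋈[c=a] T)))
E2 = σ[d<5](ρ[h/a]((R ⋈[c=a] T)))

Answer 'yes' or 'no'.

E1 stepwise |·|:
  R → 3
  T → 6
  (R ⋈[c=a] T) → 3
  ρ[h/a]((R ⋈[c=a] T)) → 3
  σ[d=5](ρ[h/a]((R ⋈[c=a] T))) → 1
E2 stepwise |·|:
  R → 3
  T → 6
  (R ⋈[c=a] T) → 3
  ρ[h/a]((R ⋈[c=a] T)) → 3
  σ[d<5](ρ[h/a]((R ⋈[c=a] T))) → 0

E1 result:
d | c | y | e | h
5 | 3 | p | 1 | 3
E2 result:
d | c | y | e | h
(0 rows)
Witness: (5, 3, 'p', 1, 3) appears 1× in E1 but 0× in E2.

no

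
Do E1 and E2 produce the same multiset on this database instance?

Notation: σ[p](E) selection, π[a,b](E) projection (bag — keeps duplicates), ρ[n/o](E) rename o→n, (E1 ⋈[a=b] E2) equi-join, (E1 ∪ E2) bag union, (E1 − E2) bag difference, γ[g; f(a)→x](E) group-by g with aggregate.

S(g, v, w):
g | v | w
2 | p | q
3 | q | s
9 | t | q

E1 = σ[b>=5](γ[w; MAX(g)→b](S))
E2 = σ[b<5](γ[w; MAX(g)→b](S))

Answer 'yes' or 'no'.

E1 row counts bottom-up:
  S → 3
  γ[w; MAX(g)→b](S) → 2
  σ[b>=5](γ[w; MAX(g)→b](S)) → 1
E2 row counts bottom-up:
  S → 3
  γ[w; MAX(g)→b](S) → 2
  σ[b<5](γ[w; MAX(g)→b](S)) → 1

E1 result:
w | b
q | 9
E2 result:
w | b
s | 3
Witness: ('q', 9) appears 1× in E1 but 0× in E2.

no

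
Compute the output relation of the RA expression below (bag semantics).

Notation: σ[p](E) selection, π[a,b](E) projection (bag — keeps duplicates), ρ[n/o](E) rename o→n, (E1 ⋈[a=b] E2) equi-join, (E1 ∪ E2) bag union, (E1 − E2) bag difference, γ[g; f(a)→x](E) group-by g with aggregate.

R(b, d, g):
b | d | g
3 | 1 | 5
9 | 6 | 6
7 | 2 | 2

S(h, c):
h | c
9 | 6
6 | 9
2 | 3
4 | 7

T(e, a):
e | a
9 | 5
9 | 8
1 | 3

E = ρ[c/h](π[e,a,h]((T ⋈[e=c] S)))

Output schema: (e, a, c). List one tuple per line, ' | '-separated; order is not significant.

Subexpression sizes:
  T → 3
  S → 4
  (T ⋈[e=c] S) → 2
  π[e,a,h]((T ⋈[e=c] S)) → 2
  ρ[c/h](π[e,a,h]((T ⋈[e=c] S))) → 2

== RESULT ==
e | a | c
9 | 5 | 6
9 | 8 | 6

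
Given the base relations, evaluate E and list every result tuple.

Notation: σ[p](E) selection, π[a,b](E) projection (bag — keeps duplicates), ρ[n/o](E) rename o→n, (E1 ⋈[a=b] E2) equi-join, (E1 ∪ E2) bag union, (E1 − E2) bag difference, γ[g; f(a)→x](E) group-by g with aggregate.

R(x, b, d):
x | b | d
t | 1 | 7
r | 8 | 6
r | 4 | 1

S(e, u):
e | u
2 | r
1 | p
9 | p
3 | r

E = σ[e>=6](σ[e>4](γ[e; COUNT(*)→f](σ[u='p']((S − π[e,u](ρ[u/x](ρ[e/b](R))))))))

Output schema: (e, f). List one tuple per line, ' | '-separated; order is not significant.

Subexpression sizes:
  S → 4
  R → 3
  ρ[e/b](R) → 3
  ρ[u/x](ρ[e/b](R)) → 3
  π[e,u](ρ[u/x](ρ[e/b](R))) → 3
  (S − π[e,u](ρ[u/x](ρ[e/b](R)))) → 4
  σ[u='p']((S − π[e,u](ρ[u/x](ρ[e/b](R))))) → 2
  γ[e; COUNT(*)→f](σ[u='p']((S − π[e,u](ρ[u/x](ρ[e/b](R)))))) → 2
  σ[e>4](γ[e; COUNT(*)→f](σ[u='p']((S − π[e,u](ρ[u/x](ρ[e/b](R))))))) → 1
  σ[e>=6](σ[e>4](γ[e; COUNT(*)→f](σ[u='p']((S − π[e,u](ρ[u/x](ρ[e/b](R)))))))) → 1

== RESULT ==
e | f
9 | 1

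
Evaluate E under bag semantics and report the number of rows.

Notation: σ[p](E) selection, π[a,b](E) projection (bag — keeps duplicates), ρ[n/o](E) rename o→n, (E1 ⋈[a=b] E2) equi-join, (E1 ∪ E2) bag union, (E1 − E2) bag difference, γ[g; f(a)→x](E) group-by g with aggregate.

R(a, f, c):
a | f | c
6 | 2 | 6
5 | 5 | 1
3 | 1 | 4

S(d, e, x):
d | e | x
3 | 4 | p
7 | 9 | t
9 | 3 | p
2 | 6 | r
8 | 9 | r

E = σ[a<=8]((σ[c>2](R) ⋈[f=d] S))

Subexpression sizes:
  R → 3
  σ[c>2](R) → 2
  S → 5
  (σ[c>2](R) ⋈[f=d] S) → 1
  σ[a<=8]((σ[c>2](R) ⋈[f=d] S)) → 1

|E| = 1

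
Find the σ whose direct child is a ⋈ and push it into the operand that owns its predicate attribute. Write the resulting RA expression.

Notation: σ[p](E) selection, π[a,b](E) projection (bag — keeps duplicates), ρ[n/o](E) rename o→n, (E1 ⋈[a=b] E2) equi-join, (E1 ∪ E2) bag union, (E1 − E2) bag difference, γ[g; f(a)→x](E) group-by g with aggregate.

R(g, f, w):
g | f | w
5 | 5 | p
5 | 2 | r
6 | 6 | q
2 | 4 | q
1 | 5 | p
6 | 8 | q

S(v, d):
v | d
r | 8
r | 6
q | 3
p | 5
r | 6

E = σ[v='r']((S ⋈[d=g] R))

σ filters on v, owned by the left side.
E' = (σ[v='r'](S) ⋈[d=g] R)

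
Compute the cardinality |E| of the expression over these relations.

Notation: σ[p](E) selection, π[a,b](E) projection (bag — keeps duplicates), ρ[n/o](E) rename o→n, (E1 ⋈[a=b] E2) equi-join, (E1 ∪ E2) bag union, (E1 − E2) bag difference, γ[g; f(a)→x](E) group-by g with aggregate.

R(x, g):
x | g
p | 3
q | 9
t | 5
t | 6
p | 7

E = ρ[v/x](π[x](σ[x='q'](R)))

Per-node cardinality:
  R → 5
  σ[x='q'](R) → 1
  π[x](σ[x='q'](R)) → 1
  ρ[v/x](π[x](σ[x='q'](R))) → 1

|E| = 1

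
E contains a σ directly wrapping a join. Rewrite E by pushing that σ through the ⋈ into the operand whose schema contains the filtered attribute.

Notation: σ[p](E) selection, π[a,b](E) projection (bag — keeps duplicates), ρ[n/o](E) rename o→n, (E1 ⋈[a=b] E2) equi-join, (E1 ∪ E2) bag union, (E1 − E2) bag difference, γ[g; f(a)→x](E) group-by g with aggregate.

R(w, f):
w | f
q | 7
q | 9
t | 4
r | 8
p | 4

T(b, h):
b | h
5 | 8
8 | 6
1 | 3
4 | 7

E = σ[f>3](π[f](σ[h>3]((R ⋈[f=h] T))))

σ filters on h, owned by the right side.
E' = σ[f>3](π[f]((R ⋈[f=h] σ[h>3](T))))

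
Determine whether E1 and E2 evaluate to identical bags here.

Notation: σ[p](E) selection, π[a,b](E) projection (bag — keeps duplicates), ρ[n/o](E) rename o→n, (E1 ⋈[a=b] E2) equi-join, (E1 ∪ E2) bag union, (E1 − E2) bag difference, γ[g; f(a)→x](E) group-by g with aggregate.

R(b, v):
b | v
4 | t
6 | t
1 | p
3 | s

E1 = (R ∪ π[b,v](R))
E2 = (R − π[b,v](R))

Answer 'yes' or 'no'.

E1 per-node cardinality:
  R → 4
  R → 4
  π[b,v](R) → 4
  (R ∪ π[b,v](R)) → 8
E2 per-node cardinality:
  R → 4
  R → 4
  π[b,v](R) → 4
  (R − π[b,v](R)) → 0

E1 result:
b | v
1 | p
1 | p
3 | s
3 | s
4 | t
4 | t
6 | t
6 | t
E2 result:
b | v
(0 rows)
Witness: (1, 'p') appears 2× in E1 but 0× in E2.

no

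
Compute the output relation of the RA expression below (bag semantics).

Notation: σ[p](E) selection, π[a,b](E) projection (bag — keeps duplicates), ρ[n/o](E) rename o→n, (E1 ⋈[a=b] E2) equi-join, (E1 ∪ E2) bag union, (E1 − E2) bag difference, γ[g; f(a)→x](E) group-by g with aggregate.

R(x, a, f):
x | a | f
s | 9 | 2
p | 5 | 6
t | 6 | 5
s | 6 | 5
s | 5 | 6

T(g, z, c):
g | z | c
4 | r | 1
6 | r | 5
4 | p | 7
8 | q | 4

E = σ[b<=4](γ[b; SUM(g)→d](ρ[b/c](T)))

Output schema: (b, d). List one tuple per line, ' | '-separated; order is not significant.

Per-node cardinality:
  T → 4
  ρ[b/c](T) → 4
  γ[b; SUM(g)→d](ρ[b/c](T)) → 4
  σ[b<=4](γ[b; SUM(g)→d](ρ[b/c](T))) → 2

== RESULT ==
b | d
1 | 4
4 | 8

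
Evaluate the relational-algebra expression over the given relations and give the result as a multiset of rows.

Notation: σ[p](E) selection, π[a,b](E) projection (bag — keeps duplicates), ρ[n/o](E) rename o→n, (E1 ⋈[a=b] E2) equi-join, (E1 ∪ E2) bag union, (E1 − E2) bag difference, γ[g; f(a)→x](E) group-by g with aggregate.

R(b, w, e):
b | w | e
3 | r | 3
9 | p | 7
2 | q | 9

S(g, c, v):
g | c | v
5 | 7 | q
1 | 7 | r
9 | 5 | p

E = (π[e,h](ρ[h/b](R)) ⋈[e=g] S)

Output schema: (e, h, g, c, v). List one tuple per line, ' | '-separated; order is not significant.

Subexpression sizes:
  R → 3
  ρ[h/b](R) → 3
  π[e,h](ρ[h/b](R)) → 3
  S → 3
  (π[e,h](ρ[h/b](R)) ⋈[e=g] S) → 1

== RESULT ==
e | h | g | c | v
9 | 2 | 9 | 5 | p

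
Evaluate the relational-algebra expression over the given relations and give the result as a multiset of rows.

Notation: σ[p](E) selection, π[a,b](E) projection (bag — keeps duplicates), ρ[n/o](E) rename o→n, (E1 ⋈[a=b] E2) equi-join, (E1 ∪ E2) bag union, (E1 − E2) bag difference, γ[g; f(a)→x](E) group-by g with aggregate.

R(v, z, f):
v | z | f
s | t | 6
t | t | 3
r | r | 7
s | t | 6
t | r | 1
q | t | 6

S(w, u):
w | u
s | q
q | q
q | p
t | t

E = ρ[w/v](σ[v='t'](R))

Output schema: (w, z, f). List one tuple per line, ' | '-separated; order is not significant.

Row counts bottom-up:
  R → 6
  σ[v='t'](R) → 2
  ρ[w/v](σ[v='t'](R)) → 2

== RESULT ==
w | z | f
t | r | 1
t | t | 3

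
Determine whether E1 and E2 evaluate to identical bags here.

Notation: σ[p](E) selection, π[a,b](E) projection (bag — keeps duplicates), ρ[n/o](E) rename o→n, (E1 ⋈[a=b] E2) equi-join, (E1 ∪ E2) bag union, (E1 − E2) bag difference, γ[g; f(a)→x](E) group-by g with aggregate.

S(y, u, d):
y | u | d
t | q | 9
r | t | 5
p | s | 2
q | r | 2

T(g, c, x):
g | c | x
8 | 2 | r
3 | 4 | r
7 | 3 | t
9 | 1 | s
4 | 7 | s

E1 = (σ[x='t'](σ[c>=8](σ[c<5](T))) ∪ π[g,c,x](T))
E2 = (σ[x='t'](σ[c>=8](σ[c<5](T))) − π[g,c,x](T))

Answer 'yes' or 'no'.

E1 stepwise |·|:
  T → 5
  σ[c<5](T) → 4
  σ[c>=8](σ[c<5](T)) → 0
  σ[x='t'](σ[c>=8](σ[c<5](T))) → 0
  T → 5
  π[g,c,x](T) → 5
  (σ[x='t'](σ[c>=8](σ[c<5](T))) ∪ π[g,c,x](T)) → 5
E2 stepwise |·|:
  T → 5
  σ[c<5](T) → 4
  σ[c>=8](σ[c<5](T)) → 0
  σ[x='t'](σ[c>=8](σ[c<5](T))) → 0
  T → 5
  π[g,c,x](T) → 5
  (σ[x='t'](σ[c>=8](σ[c<5](T))) − π[g,c,x](T)) → 0

E1 result:
g | c | x
3 | 4 | r
4 | 7 | s
7 | 3 | t
8 | 2 | r
9 | 1 | s
E2 result:
g | c | x
(0 rows)
Witness: (4, 7, 's') appears 1× in E1 but 0× in E2.

no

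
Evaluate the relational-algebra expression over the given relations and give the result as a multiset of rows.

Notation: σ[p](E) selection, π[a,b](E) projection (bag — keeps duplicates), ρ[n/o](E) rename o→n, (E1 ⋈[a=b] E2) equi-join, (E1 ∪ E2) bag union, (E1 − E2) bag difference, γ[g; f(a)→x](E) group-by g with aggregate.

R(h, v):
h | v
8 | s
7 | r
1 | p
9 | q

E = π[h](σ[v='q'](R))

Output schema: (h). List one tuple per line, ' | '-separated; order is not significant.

Stepwise |·|:
  R → 4
  σ[v='q'](R) → 1
  π[h](σ[v='q'](R)) → 1

== RESULT ==
h
9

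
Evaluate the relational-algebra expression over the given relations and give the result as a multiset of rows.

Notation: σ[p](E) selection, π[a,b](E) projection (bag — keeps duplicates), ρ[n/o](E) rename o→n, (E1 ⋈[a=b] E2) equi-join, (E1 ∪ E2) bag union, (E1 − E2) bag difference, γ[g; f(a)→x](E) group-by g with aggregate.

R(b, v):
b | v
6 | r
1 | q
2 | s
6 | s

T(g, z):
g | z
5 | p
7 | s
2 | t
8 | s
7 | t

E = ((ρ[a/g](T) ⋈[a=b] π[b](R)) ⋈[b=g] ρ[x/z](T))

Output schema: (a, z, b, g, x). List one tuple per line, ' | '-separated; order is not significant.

Row counts bottom-up:
  T → 5
  ρ[a/g](T) → 5
  R → 4
  π[b](R) → 4
  (ρ[a/g](T) ⋈[a=b] π[b](R)) → 1
  T → 5
  ρ[x/z](T) → 5
  ((ρ[a/g](T) ⋈[a=b] π[b](R)) ⋈[b=g] ρ[x/z](T)) → 1

== RESULT ==
a | z | b | g | x
2 | t | 2 | 2 | t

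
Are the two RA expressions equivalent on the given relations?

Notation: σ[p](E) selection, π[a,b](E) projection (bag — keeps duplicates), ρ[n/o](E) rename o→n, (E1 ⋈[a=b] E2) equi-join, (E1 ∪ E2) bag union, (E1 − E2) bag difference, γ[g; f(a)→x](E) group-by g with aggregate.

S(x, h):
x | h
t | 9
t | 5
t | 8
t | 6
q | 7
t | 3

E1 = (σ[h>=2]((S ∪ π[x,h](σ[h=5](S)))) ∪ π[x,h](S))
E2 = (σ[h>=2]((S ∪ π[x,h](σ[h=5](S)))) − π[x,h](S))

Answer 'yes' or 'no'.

E1 row counts bottom-up:
  S → 6
  S → 6
  σ[h=5](S) → 1
  π[x,h](σ[h=5](S)) → 1
  (S ∪ π[x,h](σ[h=5](S))) → 7
  σ[h>=2]((S ∪ π[x,h](σ[h=5](S)))) → 7
  S → 6
  π[x,h](S) → 6
  (σ[h>=2]((S ∪ π[x,h](σ[h=5](S)))) ∪ π[x,h](S)) → 13
E2 row counts bottom-up:
  S → 6
  S → 6
  σ[h=5](S) → 1
  π[x,h](σ[h=5](S)) → 1
  (S ∪ π[x,h](σ[h=5](S))) → 7
  σ[h>=2]((S ∪ π[x,h](σ[h=5](S)))) → 7
  S → 6
  π[x,h](S) → 6
  (σ[h>=2]((S ∪ π[x,h](σ[h=5](S)))) − π[x,h](S)) → 1

E1 result:
x | h
q | 7
q | 7
t | 3
t | 3
t | 5
t | 5
t | 5
t | 6
t | 6
t | 8
t | 8
t | 9
t | 9
E2 result:
x | h
t | 5
Witness: ('t', 8) appears 2× in E1 but 0× in E2.

no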